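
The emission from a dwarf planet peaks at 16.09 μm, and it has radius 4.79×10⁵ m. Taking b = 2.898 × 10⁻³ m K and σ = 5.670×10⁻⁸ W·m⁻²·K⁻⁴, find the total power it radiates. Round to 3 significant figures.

P ≈ 1.72×10¹⁴ W

Wien's law: T = b/λ_max = 2.898×10⁻³/1.609×10⁻⁵ = 180.112 K.
Surface area A = 4πR² = 4π(4.79×10⁵ m)² = 2.88324×10¹² m².
Then P = σAT⁴ = 5.670×10⁻⁸×2.88324×10¹²×(180.112)⁴ = 1.72×10¹⁴ W.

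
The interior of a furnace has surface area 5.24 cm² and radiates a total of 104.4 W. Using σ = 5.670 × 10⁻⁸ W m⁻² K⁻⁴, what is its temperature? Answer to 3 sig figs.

T ≈ 1.37×10³ K

Area A = 5.24 cm² = 5.24×10⁻⁴ m².
P = σAT⁴ ⇒ T = (P/(σA))^(1/4) = (104.4/(5.670×10⁻⁸×5.24×10⁻⁴))^(1/4) = 1.37×10³ K.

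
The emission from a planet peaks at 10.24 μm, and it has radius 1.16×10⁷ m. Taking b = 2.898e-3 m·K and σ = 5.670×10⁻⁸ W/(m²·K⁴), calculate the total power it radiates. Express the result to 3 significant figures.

Wien's law: T = b/λ_max = 2.898×10⁻³/1.024×10⁻⁵ = 283.008 K.
Surface area A = 4πR² = 4π(1.16×10⁷ m)² = 1.69093×10¹⁵ m².
Then P = σAT⁴ = 5.670×10⁻⁸×1.69093×10¹⁵×(283.008)⁴ = 6.15×10¹⁷ W.

P ≈ 6.15×10¹⁷ W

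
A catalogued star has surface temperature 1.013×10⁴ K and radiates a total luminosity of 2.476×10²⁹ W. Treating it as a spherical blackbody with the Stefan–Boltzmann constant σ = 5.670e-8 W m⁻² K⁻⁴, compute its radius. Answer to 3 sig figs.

R ≈ 5.74×10⁹ m

L = 4πR²σT⁴ ⇒ R = √(L/(4πσT⁴)).
σT⁴ = 5.97064×10⁸ W/m², so R = √(2.476×10²⁹/(4π×5.97064×10⁸)) = 5.74×10⁹ m.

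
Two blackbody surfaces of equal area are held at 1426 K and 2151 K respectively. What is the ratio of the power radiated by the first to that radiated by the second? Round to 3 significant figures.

With equal areas, P₁/P₂ = (T₁/T₂)⁴ = (1426/2151)⁴ = 0.193.

P₁/P₂ ≈ 0.193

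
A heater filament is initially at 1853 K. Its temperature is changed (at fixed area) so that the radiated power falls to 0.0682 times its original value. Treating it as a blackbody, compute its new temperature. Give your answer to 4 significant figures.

T₂ ≈ 946.9 K

P ∝ T⁴, so T₂/T₁ = (P₂/P₁)^(1/4) = (0.0682)^(1/4) = 0.511030.
T₂ = 1853 × 0.511030 = 946.9 K.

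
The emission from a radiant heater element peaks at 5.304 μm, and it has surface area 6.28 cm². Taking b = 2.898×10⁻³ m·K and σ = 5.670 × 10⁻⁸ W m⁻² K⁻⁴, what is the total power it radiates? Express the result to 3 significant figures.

P ≈ 3.17 W

Wien's law: T = b/λ_max = 2.898×10⁻³/5.304×10⁻⁶ = 546.380 K.
Area A = 6.28 cm² = 6.28×10⁻⁴ m².
Then P = σAT⁴ = 5.670×10⁻⁸×6.28×10⁻⁴×(546.380)⁴ = 3.17 W.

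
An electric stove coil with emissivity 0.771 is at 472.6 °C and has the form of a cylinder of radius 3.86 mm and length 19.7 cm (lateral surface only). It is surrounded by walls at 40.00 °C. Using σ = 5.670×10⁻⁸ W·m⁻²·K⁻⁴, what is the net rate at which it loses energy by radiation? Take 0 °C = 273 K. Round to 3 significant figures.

Net loss ≈ 62.5 W

T = 472.6 °C + 273 = 745.6 K.
Surroundings: T = 40.00 °C + 273 = 313.00 K.
Lateral area A = 2πrL = 2π×3.86×10⁻³×0.197 = 4.77786×10⁻³ m².
Net radiated power P_net = εσA(T⁴ − T₀⁴) = 0.771×5.670×10⁻⁸×4.77786×10⁻³×(745.6⁴ − 313.00⁴).
T⁴ − T₀⁴ = 3.09046×10¹¹ − 9.59792×10⁹ = 2.99448×10¹¹ K⁴, so P_net = 62.5 W.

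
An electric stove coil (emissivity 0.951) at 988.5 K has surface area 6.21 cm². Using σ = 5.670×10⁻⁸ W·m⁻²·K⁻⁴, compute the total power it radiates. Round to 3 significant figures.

Area A = 6.21 cm² = 6.21×10⁻⁴ m².
P = εσAT⁴ = 0.951 × 5.670×10⁻⁸ × 6.21×10⁻⁴ × (988.5)⁴ = 32.0 W.

P ≈ 32.0 W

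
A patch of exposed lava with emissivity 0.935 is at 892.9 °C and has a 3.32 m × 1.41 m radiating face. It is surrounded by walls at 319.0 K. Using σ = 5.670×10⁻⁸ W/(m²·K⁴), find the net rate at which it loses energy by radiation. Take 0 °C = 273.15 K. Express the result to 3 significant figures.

T = 892.9 °C + 273.15 = 1166.05 K.
Area A = 3.32 × 1.41 = 4.6812 m².
Net radiated power P_net = εσA(T⁴ − T₀⁴) = 0.935×5.670×10⁻⁸×4.6812×(1166.05⁴ − 319.0⁴).
T⁴ − T₀⁴ = 1.84871×10¹² − 1.03553×10¹⁰ = 1.83835×10¹² K⁴, so P_net = 4.56×10⁵ W.

Net loss ≈ 4.56×10⁵ W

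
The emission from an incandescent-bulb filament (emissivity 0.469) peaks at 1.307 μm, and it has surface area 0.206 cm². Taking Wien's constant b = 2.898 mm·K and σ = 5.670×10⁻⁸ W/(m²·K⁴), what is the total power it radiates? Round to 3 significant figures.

Wien's law: T = b/λ_max = 2.898×10⁻³/1.307×10⁻⁶ = 2217.29 K.
Area A = 0.206 cm² = 2.06×10⁻⁵ m².
Then P = εσAT⁴ = 0.469×5.670×10⁻⁸×2.06×10⁻⁵×(2217.29)⁴ = 13.2 W.

P ≈ 13.2 W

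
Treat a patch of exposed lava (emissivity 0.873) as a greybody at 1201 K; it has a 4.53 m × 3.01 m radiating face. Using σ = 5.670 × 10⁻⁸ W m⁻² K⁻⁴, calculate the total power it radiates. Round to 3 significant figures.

Area A = 4.53 × 3.01 = 13.6353 m².
P = εσAT⁴ = 0.873 × 5.670×10⁻⁸ × 13.6353 × (1201)⁴ = 1.40×10⁶ W.

P ≈ 1.40×10⁶ W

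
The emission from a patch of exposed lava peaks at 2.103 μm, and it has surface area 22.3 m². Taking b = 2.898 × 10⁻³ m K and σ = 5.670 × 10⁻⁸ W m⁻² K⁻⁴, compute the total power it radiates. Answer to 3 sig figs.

P ≈ 4.56×10⁶ W

Wien's law: T = b/λ_max = 2.898×10⁻³/2.103×10⁻⁶ = 1378.03 K.
Area A = 22.3 m².
Then P = σAT⁴ = 5.670×10⁻⁸×22.3×(1378.03)⁴ = 4.56×10⁶ W.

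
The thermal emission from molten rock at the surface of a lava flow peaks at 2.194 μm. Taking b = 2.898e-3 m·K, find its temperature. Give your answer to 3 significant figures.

Wien's law gives T = b/λ_max = (2.898×10⁻³ m·K)/(2.194×10⁻⁶ m) = 1.32×10³ K.

T ≈ 1.32×10³ K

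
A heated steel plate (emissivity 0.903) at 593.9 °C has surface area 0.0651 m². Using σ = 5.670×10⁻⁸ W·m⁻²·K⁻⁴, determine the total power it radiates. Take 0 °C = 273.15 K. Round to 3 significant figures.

P ≈ 1.88×10³ W

T = 593.9 °C + 273.15 = 867.05 K.
Area A = 0.0651 m².
P = εσAT⁴ = 0.903 × 5.670×10⁻⁸ × 0.0651 × (867.05)⁴ = 1.88×10³ W.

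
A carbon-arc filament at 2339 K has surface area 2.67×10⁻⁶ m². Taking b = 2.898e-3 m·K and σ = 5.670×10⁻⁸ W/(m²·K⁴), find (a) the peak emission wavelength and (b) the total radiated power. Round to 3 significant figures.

(a) λ_max = b/T = 2.898×10⁻³/2339 = 1.239×10⁻⁶ m = 1.24×10³ nm.
Area A = 2.67×10⁻⁶ m².
(b) P = σAT⁴ = 5.670×10⁻⁸×2.67×10⁻⁶×(2339)⁴ = 4.53 W.

λ_max ≈ 1.24×10³ nm; P ≈ 4.53 W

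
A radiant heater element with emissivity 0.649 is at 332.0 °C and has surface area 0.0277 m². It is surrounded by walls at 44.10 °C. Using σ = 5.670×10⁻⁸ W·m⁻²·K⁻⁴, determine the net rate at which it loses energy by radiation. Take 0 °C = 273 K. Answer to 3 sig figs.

T = 332.0 °C + 273 = 605.0 K.
Surroundings: T = 44.10 °C + 273 = 317.10 K.
Area A = 0.0277 m².
Net radiated power P_net = εσA(T⁴ − T₀⁴) = 0.649×5.670×10⁻⁸×0.0277×(605.0⁴ − 317.10⁴).
T⁴ − T₀⁴ = 1.33974×10¹¹ − 1.01108×10¹⁰ = 1.23863×10¹¹ K⁴, so P_net = 126 W.

Net loss ≈ 126 W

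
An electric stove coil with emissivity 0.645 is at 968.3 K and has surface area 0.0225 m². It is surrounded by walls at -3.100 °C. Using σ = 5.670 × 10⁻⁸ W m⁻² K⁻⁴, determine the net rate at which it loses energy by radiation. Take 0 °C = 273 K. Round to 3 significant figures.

Surroundings: T = -3.100 °C + 273 = 269.900 K.
Area A = 0.0225 m².
Net radiated power P_net = εσA(T⁴ − T₀⁴) = 0.645×5.670×10⁻⁸×0.0225×(968.3⁴ − 269.900⁴).
T⁴ − T₀⁴ = 8.79103×10¹¹ − 5.30654×10⁹ = 8.73796×10¹¹ K⁴, so P_net = 719 W.

Net loss ≈ 719 W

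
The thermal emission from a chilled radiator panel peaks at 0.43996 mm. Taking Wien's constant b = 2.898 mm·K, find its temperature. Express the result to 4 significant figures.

T ≈ 6.587 K

Wien's law gives T = b/λ_max = (2.898×10⁻³ m·K)/(4.3996×10⁻⁴ m) = 6.587 K.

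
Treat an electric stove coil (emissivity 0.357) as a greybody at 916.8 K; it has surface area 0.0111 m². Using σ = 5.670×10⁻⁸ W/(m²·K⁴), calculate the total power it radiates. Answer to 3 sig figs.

Area A = 0.0111 m².
P = εσAT⁴ = 0.357 × 5.670×10⁻⁸ × 0.0111 × (916.8)⁴ = 159 W.

P ≈ 159 W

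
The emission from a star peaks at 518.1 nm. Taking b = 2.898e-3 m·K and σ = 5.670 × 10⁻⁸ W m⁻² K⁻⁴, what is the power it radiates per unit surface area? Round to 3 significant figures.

Wien's law: T = b/λ_max = 2.898×10⁻³/5.181×10⁻⁷ = 5593.51 K.
Then I = σT⁴ = 5.670×10⁻⁸×(5593.51)⁴ = 5.55×10⁷ W/m².

I ≈ 5.55×10⁷ W/m²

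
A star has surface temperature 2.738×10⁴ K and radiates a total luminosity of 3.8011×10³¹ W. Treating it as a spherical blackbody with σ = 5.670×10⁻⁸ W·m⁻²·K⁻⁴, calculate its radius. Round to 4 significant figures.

L = 4πR²σT⁴ ⇒ R = √(L/(4πσT⁴)).
σT⁴ = 3.18652×10¹⁰ W/m², so R = √(3.8011×10³¹/(4π×3.18652×10¹⁰)) = 9.743×10⁹ m.

R ≈ 9.743×10⁹ m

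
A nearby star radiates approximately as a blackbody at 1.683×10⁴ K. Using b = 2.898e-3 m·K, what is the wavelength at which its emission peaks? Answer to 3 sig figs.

Wien's displacement law: λ_max = b/T = (2.898×10⁻³ m·K)/(1.683×10⁴ K) = 1.722×10⁻⁷ m.
That is 172 nm, in the ultraviolet range.

λ_max ≈ 172 nm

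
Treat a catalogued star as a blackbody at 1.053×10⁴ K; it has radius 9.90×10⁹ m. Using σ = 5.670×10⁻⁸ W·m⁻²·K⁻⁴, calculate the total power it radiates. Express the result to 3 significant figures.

Surface area A = 4πR² = 4π(9.90×10⁹ m)² = 1.23163×10²¹ m².
P = σAT⁴ = 5.670×10⁻⁸ × 1.23163×10²¹ × (1.053×10⁴)⁴ = 8.59×10²⁹ W.

P ≈ 8.59×10²⁹ W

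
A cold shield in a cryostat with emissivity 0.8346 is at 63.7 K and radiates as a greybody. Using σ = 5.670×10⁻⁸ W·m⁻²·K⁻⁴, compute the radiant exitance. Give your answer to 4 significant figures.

I ≈ 0.7791 W/m²

Stefan–Boltzmann: I = εσT⁴ = 0.8346 × 5.670×10⁻⁸ × (63.7)⁴ = 0.7791 W/m².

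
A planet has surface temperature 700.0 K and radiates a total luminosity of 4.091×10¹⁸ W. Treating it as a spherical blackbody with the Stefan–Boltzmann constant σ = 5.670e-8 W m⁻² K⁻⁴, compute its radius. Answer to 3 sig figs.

L = 4πR²σT⁴ ⇒ R = √(L/(4πσT⁴)).
σT⁴ = 13613.7 W/m², so R = √(4.091×10¹⁸/(4π×13613.7)) = 4.89×10⁶ m.

R ≈ 4.89×10⁶ m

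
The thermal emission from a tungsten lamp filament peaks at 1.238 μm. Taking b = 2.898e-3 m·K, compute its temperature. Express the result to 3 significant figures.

T ≈ 2.34×10³ K

Wien's law gives T = b/λ_max = (2.898×10⁻³ m·K)/(1.238×10⁻⁶ m) = 2.34×10³ K.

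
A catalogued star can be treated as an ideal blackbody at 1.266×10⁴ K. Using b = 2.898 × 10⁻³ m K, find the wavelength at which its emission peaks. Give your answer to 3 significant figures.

λ_max ≈ 229 nm

Wien's displacement law: λ_max = b/T = (2.898×10⁻³ m·K)/(1.266×10⁴ K) = 2.289×10⁻⁷ m.
That is 229 nm, in the ultraviolet range.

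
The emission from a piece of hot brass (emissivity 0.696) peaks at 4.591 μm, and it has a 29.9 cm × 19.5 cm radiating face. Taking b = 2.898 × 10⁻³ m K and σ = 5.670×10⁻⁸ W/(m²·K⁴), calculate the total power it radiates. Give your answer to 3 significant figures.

Wien's law: T = b/λ_max = 2.898×10⁻³/4.591×10⁻⁶ = 631.235 K.
Area A = 0.299 × 0.195 = 0.058305 m².
Then P = εσAT⁴ = 0.696×5.670×10⁻⁸×0.058305×(631.235)⁴ = 365 W.

P ≈ 365 W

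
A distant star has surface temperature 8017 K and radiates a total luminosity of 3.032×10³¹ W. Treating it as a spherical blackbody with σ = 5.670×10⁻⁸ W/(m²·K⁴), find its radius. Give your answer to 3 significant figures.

R ≈ 1.01×10¹¹ m

L = 4πR²σT⁴ ⇒ R = √(L/(4πσT⁴)).
σT⁴ = 2.34224×10⁸ W/m², so R = √(3.032×10³¹/(4π×2.34224×10⁸)) = 1.01×10¹¹ m.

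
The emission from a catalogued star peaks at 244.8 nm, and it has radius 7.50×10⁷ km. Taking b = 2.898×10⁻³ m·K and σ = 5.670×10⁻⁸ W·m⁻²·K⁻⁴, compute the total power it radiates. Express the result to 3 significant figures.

P ≈ 7.87×10³¹ W

Wien's law: T = b/λ_max = 2.898×10⁻³/2.448×10⁻⁷ = 11838.2 K.
Surface area A = 4πR² = 4π(7.50×10¹⁰ m)² = 7.06858×10²² m².
Then P = σAT⁴ = 5.670×10⁻⁸×7.06858×10²²×(11838.2)⁴ = 7.87×10³¹ W.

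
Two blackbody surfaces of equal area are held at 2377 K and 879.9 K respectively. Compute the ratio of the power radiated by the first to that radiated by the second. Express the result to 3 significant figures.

With equal areas, P₁/P₂ = (T₁/T₂)⁴ = (2377/879.9)⁴ = 53.3.

P₁/P₂ ≈ 53.3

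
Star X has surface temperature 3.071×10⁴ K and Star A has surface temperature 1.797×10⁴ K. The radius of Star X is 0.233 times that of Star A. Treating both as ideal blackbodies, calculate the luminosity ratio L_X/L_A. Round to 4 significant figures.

L_X/L_A ≈ 0.4631

L ∝ R²T⁴, so L_X/L_A = (R_X/R_A)²(T_X/T_A)⁴ = (0.233)² × (3.071×10⁴/1.797×10⁴)⁴ = 0.054289 × 8.52957 = 0.4631.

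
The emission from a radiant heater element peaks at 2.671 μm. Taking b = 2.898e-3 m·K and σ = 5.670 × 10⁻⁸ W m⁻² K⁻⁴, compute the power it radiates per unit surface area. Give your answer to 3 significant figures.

Wien's law: T = b/λ_max = 2.898×10⁻³/2.671×10⁻⁶ = 1084.99 K.
Then I = σT⁴ = 5.670×10⁻⁸×(1084.99)⁴ = 7.86×10⁴ W/m².

I ≈ 7.86×10⁴ W/m²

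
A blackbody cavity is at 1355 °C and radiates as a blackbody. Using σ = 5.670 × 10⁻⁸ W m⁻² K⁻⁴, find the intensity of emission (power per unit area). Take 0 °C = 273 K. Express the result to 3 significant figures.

I ≈ 3.98×10⁵ W/m²

T = 1355 °C + 273 = 1628 K.
Stefan–Boltzmann: I = σT⁴ = 5.670×10⁻⁸ × (1628)⁴ = 3.98×10⁵ W/m².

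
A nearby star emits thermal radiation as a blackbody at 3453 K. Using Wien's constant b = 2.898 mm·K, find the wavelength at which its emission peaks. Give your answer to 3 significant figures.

λ_max ≈ 839 nm

Wien's displacement law: λ_max = b/T = (2.898×10⁻³ m·K)/(3453 K) = 8.393×10⁻⁷ m.
That is 839 nm, in the infrared range.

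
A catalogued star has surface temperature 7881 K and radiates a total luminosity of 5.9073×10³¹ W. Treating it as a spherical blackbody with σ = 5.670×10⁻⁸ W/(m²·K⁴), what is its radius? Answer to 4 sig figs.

R ≈ 1.466×10¹¹ m

L = 4πR²σT⁴ ⇒ R = √(L/(4πσT⁴)).
σT⁴ = 2.18730×10⁸ W/m², so R = √(5.9073×10³¹/(4π×2.18730×10⁸)) = 1.466×10¹¹ m.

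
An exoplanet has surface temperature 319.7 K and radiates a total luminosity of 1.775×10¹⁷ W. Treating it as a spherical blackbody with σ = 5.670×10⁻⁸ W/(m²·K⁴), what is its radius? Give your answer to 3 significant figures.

L = 4πR²σT⁴ ⇒ R = √(L/(4πσT⁴)).
σT⁴ = 592.316 W/m², so R = √(1.775×10¹⁷/(4π×592.316)) = 4.88×10⁶ m.

R ≈ 4.88×10⁶ m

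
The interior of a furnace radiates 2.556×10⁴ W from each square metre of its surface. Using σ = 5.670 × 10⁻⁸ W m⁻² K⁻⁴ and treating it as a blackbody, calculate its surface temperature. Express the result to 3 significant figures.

T ≈ 819 K

I = σT⁴, so T = (I/σ)^(1/4) = (2.556×10⁴/(5.670×10⁻⁸))^(1/4) = 819 K.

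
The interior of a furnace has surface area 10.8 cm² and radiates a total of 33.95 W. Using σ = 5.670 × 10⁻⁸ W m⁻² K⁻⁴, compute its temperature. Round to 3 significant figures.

Area A = 10.8 cm² = 1.08×10⁻³ m².
P = σAT⁴ ⇒ T = (P/(σA))^(1/4) = (33.95/(5.670×10⁻⁸×1.08×10⁻³))^(1/4) = 863 K.

T ≈ 863 K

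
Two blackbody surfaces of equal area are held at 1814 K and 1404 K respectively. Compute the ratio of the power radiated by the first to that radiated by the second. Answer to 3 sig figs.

P₁/P₂ ≈ 2.79

With equal areas, P₁/P₂ = (T₁/T₂)⁴ = (1814/1404)⁴ = 2.79.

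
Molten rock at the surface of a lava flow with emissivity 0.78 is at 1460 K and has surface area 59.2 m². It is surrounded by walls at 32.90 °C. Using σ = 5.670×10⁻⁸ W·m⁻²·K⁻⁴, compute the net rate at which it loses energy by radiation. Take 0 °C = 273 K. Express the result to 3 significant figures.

Surroundings: T = 32.90 °C + 273 = 305.90 K.
Area A = 59.2 m².
Net radiated power P_net = εσA(T⁴ − T₀⁴) = 0.78×5.670×10⁻⁸×59.2×(1460⁴ − 305.90⁴).
T⁴ − T₀⁴ = 4.54372×10¹² − 8.75625×10⁹ = 4.53496×10¹² K⁴, so P_net = 1.19×10⁷ W.

Net loss ≈ 1.19×10⁷ W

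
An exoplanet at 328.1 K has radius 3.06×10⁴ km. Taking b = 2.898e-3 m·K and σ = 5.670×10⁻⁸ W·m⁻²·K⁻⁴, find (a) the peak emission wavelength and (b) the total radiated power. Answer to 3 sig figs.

(a) λ_max = b/T = 2.898×10⁻³/328.1 = 8.833×10⁻⁶ m = 8.83 μm.
Surface area A = 4πR² = 4π(3.06×10⁷ m)² = 1.17666×10¹⁶ m².
(b) P = σAT⁴ = 5.670×10⁻⁸×1.17666×10¹⁶×(328.1)⁴ = 7.73×10¹⁸ W.

λ_max ≈ 8.83 μm; P ≈ 7.73×10¹⁸ W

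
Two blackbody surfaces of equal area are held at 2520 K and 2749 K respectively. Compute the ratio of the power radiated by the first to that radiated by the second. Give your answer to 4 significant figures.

P₁/P₂ ≈ 0.7062

With equal areas, P₁/P₂ = (T₁/T₂)⁴ = (2520/2749)⁴ = 0.7062.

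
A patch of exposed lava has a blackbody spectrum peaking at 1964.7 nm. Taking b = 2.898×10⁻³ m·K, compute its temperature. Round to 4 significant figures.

T ≈ 1475 K

Wien's law gives T = b/λ_max = (2.898×10⁻³ m·K)/(1.9647×10⁻⁶ m) = 1475 K.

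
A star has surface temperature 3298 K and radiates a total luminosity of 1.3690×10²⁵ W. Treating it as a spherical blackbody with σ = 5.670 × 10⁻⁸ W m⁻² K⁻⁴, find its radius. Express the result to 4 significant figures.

L = 4πR²σT⁴ ⇒ R = √(L/(4πσT⁴)).
σT⁴ = 6.70789×10⁶ W/m², so R = √(1.3690×10²⁵/(4π×6.70789×10⁶)) = 4.030×10⁸ m.

R ≈ 4.030×10⁸ m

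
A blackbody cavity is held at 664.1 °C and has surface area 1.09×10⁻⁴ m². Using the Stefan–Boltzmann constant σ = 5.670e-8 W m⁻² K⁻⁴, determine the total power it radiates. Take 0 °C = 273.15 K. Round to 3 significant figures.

P ≈ 4.77 W

T = 664.1 °C + 273.15 = 937.25 K.
Area A = 1.09×10⁻⁴ m².
P = σAT⁴ = 5.670×10⁻⁸ × 1.09×10⁻⁴ × (937.25)⁴ = 4.77 W.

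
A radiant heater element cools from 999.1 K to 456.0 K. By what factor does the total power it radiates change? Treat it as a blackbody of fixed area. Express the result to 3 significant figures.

P ∝ T⁴, so P₂/P₁ = (T₂/T₁)⁴ = (456.0/999.1)⁴ = (0.456411)⁴ = 0.0434.

P₂/P₁ ≈ 0.0434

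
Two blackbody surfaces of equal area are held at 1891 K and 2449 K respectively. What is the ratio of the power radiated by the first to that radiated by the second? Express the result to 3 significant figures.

P₁/P₂ ≈ 0.355

With equal areas, P₁/P₂ = (T₁/T₂)⁴ = (1891/2449)⁴ = 0.355.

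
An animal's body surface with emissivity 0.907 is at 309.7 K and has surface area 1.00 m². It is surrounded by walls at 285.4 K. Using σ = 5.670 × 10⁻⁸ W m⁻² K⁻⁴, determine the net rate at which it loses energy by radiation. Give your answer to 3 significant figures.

Net loss ≈ 132 W

Area A = 1.00 m².
Net radiated power P_net = εσA(T⁴ − T₀⁴) = 0.907×5.670×10⁻⁸×1.00×(309.7⁴ − 285.4⁴).
T⁴ − T₀⁴ = 9.19951×10⁹ − 6.63462×10⁹ = 2.56489×10⁹ K⁴, so P_net = 132 W.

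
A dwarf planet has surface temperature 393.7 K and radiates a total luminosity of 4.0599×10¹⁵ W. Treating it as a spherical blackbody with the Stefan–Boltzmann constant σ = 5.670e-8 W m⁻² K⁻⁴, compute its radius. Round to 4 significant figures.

R ≈ 4.870×10⁵ m

L = 4πR²σT⁴ ⇒ R = √(L/(4πσT⁴)).
σT⁴ = 1362.21 W/m², so R = √(4.0599×10¹⁵/(4π×1362.21)) = 4.870×10⁵ m.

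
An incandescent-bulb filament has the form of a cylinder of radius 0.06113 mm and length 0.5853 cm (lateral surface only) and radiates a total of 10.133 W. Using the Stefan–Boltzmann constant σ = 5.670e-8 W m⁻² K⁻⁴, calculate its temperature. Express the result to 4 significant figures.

Lateral area A = 2πrL = 2π×6.113×10⁻⁵×5.853×10⁻³ = 2.24809×10⁻⁶ m².
P = σAT⁴ ⇒ T = (P/(σA))^(1/4) = (10.133/(5.670×10⁻⁸×2.24809×10⁻⁶))^(1/4) = 2986 K.

T ≈ 2986 K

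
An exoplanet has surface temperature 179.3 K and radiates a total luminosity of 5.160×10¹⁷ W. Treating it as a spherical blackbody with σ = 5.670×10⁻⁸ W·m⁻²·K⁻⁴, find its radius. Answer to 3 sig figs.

R ≈ 2.65×10⁷ m

L = 4πR²σT⁴ ⇒ R = √(L/(4πσT⁴)).
σT⁴ = 58.6009 W/m², so R = √(5.160×10¹⁷/(4π×58.6009)) = 2.65×10⁷ m.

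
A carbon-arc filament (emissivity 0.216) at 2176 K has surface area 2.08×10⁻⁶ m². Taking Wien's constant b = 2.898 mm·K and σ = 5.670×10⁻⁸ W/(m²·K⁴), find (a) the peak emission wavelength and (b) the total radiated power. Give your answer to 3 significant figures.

(a) λ_max = b/T = 2.898×10⁻³/2176 = 1.332×10⁻⁶ m = 1.33 μm.
Area A = 2.08×10⁻⁶ m².
(b) P = εσAT⁴ = 0.216×5.670×10⁻⁸×2.08×10⁻⁶×(2176)⁴ = 0.571 W.

λ_max ≈ 1.33 μm; P ≈ 0.571 W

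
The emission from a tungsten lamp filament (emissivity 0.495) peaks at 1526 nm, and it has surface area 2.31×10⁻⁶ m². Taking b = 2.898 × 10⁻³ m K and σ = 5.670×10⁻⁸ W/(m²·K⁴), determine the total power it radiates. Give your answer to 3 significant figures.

P ≈ 0.843 W

Wien's law: T = b/λ_max = 2.898×10⁻³/1.526×10⁻⁶ = 1899.08 K.
Area A = 2.31×10⁻⁶ m².
Then P = εσAT⁴ = 0.495×5.670×10⁻⁸×2.31×10⁻⁶×(1899.08)⁴ = 0.843 W.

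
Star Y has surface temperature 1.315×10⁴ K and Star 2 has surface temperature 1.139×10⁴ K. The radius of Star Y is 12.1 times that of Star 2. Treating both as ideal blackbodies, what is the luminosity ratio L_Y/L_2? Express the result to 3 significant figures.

L_Y/L_2 ≈ 260

L ∝ R²T⁴, so L_Y/L_2 = (R_Y/R_2)²(T_Y/T_2)⁴ = (12.1)² × (1.315×10⁴/1.139×10⁴)⁴ = 146.41 × 1.77668 = 260.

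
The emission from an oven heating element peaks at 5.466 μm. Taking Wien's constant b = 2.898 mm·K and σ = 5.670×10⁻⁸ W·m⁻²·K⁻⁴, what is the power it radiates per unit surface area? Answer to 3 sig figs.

Wien's law: T = b/λ_max = 2.898×10⁻³/5.466×10⁻⁶ = 530.187 K.
Then I = σT⁴ = 5.670×10⁻⁸×(530.187)⁴ = 4.48×10³ W/m².

I ≈ 4.48×10³ W/m²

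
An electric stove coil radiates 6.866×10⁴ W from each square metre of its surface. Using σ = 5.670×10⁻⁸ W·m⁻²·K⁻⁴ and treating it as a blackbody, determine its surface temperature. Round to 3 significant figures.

I = σT⁴, so T = (I/σ)^(1/4) = (6.866×10⁴/(5.670×10⁻⁸))^(1/4) = 1.05×10³ K.

T ≈ 1.05×10³ K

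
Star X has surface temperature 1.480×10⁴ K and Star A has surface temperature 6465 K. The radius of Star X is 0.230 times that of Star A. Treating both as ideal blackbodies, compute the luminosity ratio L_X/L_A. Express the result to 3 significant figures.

L_X/L_A ≈ 1.45

L ∝ R²T⁴, so L_X/L_A = (R_X/R_A)²(T_X/T_A)⁴ = (0.230)² × (1.480×10⁴/6465)⁴ = 0.0529 × 27.4646 = 1.45.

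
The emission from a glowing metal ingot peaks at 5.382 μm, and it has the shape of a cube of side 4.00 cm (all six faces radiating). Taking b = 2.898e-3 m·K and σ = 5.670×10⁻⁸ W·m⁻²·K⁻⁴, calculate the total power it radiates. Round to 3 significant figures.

P ≈ 45.8 W

Wien's law: T = b/λ_max = 2.898×10⁻³/5.382×10⁻⁶ = 538.462 K.
Area A = 6s² = 6×(0.0400 m)² = 9.6×10⁻³ m².
Then P = σAT⁴ = 5.670×10⁻⁸×9.6×10⁻³×(538.462)⁴ = 45.8 W.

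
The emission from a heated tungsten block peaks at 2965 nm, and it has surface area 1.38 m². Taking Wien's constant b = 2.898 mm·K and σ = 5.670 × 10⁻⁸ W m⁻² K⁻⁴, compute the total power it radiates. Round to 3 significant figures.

Wien's law: T = b/λ_max = 2.898×10⁻³/2.965×10⁻⁶ = 977.403 K.
Area A = 1.38 m².
Then P = σAT⁴ = 5.670×10⁻⁸×1.38×(977.403)⁴ = 7.14×10⁴ W.

P ≈ 7.14×10⁴ W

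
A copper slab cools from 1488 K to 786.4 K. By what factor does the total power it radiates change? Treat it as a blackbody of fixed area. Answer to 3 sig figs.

P₂/P₁ ≈ 0.0780

P ∝ T⁴, so P₂/P₁ = (T₂/T₁)⁴ = (786.4/1488)⁴ = (0.528495)⁴ = 0.0780.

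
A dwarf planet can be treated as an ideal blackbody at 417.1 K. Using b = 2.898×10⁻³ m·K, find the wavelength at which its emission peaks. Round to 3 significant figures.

λ_max ≈ 6.95 μm

Wien's displacement law: λ_max = b/T = (2.898×10⁻³ m·K)/(417.1 K) = 6.948×10⁻⁶ m.
That is 6.95 μm, in the infrared range.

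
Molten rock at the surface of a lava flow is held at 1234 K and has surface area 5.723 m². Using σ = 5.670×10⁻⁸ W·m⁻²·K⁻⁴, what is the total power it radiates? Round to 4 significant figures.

P ≈ 7.524×10⁵ W

Area A = 5.723 m².
P = σAT⁴ = 5.670×10⁻⁸ × 5.723 × (1234)⁴ = 7.524×10⁵ W.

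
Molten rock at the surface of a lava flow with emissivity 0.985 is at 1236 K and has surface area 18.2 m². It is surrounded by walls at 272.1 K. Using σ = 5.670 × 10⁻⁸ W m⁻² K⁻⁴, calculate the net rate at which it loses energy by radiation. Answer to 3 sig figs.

Net loss ≈ 2.37×10⁶ W

Area A = 18.2 m².
Net radiated power P_net = εσA(T⁴ − T₀⁴) = 0.985×5.670×10⁻⁸×18.2×(1236⁴ − 272.1⁴).
T⁴ − T₀⁴ = 2.33386×10¹² − 5.48169×10⁹ = 2.32838×10¹² K⁴, so P_net = 2.37×10⁶ W.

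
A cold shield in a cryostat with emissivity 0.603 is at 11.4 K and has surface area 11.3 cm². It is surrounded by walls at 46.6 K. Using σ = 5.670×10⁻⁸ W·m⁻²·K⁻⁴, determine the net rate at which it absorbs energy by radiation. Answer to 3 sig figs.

Net gain ≈ 1.82×10⁻⁴ W

Area A = 11.3 cm² = 1.13×10⁻³ m².
Net radiated power P_net = εσA(T⁴ − T₀⁴) = 0.603×5.670×10⁻⁸×1.13×10⁻³×(11.4⁴ − 46.6⁴).
T⁴ − T₀⁴ = 16889.6 − 4.71567×10⁶ = -4.69878×10⁶ K⁴, so P_net = -1.82×10⁻⁴ W — negative, meaning a net gain of 1.82×10⁻⁴ W.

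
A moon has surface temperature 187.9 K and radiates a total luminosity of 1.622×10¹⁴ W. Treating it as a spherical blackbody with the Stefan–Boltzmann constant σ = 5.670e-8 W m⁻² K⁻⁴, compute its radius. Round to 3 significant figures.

R ≈ 4.27×10⁵ m

L = 4πR²σT⁴ ⇒ R = √(L/(4πσT⁴)).
σT⁴ = 70.6790 W/m², so R = √(1.622×10¹⁴/(4π×70.6790)) = 4.27×10⁵ m.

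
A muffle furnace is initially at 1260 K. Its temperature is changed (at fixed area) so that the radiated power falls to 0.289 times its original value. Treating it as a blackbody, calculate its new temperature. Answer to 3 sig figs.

P ∝ T⁴, so T₂/T₁ = (P₂/P₁)^(1/4) = (0.289)^(1/4) = 0.733203.
T₂ = 1260 × 0.733203 = 924 K.

T₂ ≈ 924 K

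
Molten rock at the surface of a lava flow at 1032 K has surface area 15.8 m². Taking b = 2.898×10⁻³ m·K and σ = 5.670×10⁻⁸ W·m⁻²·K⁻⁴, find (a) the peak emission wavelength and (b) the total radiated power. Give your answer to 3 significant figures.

(a) λ_max = b/T = 2.898×10⁻³/1032 = 2.808×10⁻⁶ m = 2.81×10³ nm.
Area A = 15.8 m².
(b) P = σAT⁴ = 5.670×10⁻⁸×15.8×(1032)⁴ = 1.02×10⁶ W.

λ_max ≈ 2.81×10³ nm; P ≈ 1.02×10⁶ W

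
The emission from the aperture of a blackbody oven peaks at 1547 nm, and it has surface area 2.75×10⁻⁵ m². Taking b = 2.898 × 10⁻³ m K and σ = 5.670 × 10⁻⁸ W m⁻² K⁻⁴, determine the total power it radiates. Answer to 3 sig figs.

Wien's law: T = b/λ_max = 2.898×10⁻³/1.547×10⁻⁶ = 1873.30 K.
Area A = 2.75×10⁻⁵ m².
Then P = σAT⁴ = 5.670×10⁻⁸×2.75×10⁻⁵×(1873.30)⁴ = 19.2 W.

P ≈ 19.2 W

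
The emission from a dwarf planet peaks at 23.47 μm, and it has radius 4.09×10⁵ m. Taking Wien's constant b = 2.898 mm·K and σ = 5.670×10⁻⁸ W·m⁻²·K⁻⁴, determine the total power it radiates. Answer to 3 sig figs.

Wien's law: T = b/λ_max = 2.898×10⁻³/2.347×10⁻⁵ = 123.477 K.
Surface area A = 4πR² = 4π(4.09×10⁵ m)² = 2.10212×10¹² m².
Then P = σAT⁴ = 5.670×10⁻⁸×2.10212×10¹²×(123.477)⁴ = 2.77×10¹³ W.

P ≈ 2.77×10¹³ W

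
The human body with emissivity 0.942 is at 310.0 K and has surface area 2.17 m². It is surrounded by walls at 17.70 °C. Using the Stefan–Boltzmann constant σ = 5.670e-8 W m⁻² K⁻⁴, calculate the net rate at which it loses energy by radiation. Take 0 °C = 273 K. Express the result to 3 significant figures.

Surroundings: T = 17.70 °C + 273 = 290.70 K.
Area A = 2.17 m².
Net radiated power P_net = εσA(T⁴ − T₀⁴) = 0.942×5.670×10⁻⁸×2.17×(310.0⁴ − 290.70⁴).
T⁴ − T₀⁴ = 9.23521×10⁹ − 7.14135×10⁹ = 2.09386×10⁹ K⁴, so P_net = 243 W.

Net loss ≈ 243 W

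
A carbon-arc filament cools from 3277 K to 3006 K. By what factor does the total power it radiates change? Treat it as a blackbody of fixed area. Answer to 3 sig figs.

P ∝ T⁴, so P₂/P₁ = (T₂/T₁)⁴ = (3006/3277)⁴ = (0.917302)⁴ = 0.708.

P₂/P₁ ≈ 0.708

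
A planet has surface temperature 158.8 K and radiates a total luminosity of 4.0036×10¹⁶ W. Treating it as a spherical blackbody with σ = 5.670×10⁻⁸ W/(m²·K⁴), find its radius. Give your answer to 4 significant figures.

R ≈ 9.400×10⁶ m

L = 4πR²σT⁴ ⇒ R = √(L/(4πσT⁴)).
σT⁴ = 36.0566 W/m², so R = √(4.0036×10¹⁶/(4π×36.0566)) = 9.400×10⁶ m.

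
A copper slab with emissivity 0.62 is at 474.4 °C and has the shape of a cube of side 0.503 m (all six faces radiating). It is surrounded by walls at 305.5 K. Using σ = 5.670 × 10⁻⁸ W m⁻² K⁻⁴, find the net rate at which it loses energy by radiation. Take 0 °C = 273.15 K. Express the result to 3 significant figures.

T = 474.4 °C + 273.15 = 747.55 K.
Area A = 6s² = 6×(0.503 m)² = 1.51805 m².
Net radiated power P_net = εσA(T⁴ − T₀⁴) = 0.62×5.670×10⁻⁸×1.51805×(747.55⁴ − 305.5⁴).
T⁴ − T₀⁴ = 3.12292×10¹¹ − 8.71054×10⁹ = 3.03581×10¹¹ K⁴, so P_net = 1.62×10⁴ W.

Net loss ≈ 1.62×10⁴ W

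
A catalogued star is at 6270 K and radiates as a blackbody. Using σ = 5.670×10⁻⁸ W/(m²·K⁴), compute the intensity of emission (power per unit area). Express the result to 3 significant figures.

I ≈ 8.76×10⁷ W/m²

Stefan–Boltzmann: I = σT⁴ = 5.670×10⁻⁸ × (6270)⁴ = 8.76×10⁷ W/m².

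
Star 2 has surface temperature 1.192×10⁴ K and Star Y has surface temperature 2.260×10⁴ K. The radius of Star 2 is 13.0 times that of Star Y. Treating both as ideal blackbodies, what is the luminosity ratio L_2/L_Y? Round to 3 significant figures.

L_2/L_Y ≈ 13.1

L ∝ R²T⁴, so L_2/L_Y = (R_2/R_Y)²(T_2/T_Y)⁴ = (13.0)² × (1.192×10⁴/2.260×10⁴)⁴ = 169 × 0.0773876 = 13.1.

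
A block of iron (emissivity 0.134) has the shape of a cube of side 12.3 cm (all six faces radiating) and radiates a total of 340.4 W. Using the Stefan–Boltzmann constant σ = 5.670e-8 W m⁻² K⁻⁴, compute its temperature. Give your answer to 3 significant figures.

T ≈ 838 K

Area A = 6s² = 6×(0.123 m)² = 0.090774 m².
P = εσAT⁴ ⇒ T = (P/(εσA))^(1/4) = (340.4/(0.134×5.670×10⁻⁸×0.090774))^(1/4) = 838 K.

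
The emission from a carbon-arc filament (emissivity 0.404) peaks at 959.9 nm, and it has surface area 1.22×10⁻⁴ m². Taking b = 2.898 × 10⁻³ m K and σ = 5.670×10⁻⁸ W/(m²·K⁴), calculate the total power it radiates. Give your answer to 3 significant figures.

P ≈ 232 W

Wien's law: T = b/λ_max = 2.898×10⁻³/9.599×10⁻⁷ = 3019.06 K.
Area A = 1.22×10⁻⁴ m².
Then P = εσAT⁴ = 0.404×5.670×10⁻⁸×1.22×10⁻⁴×(3019.06)⁴ = 232 W.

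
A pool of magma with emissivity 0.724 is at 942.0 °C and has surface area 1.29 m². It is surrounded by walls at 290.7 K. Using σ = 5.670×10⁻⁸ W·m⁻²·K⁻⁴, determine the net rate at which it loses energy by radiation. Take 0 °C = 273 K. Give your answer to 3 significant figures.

T = 942.0 °C + 273 = 1215.0 K.
Area A = 1.29 m².
Net radiated power P_net = εσA(T⁴ − T₀⁴) = 0.724×5.670×10⁻⁸×1.29×(1215.0⁴ − 290.7⁴).
T⁴ − T₀⁴ = 2.17924×10¹² − 7.14135×10⁹ = 2.17210×10¹² K⁴, so P_net = 1.15×10⁵ W.

Net loss ≈ 1.15×10⁵ W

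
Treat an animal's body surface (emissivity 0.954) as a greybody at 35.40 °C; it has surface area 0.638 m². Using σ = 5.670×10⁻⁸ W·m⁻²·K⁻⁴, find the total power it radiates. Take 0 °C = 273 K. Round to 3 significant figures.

P ≈ 312 W

T = 35.40 °C + 273 = 308.40 K.
Area A = 0.638 m².
P = εσAT⁴ = 0.954 × 5.670×10⁻⁸ × 0.638 × (308.40)⁴ = 312 W.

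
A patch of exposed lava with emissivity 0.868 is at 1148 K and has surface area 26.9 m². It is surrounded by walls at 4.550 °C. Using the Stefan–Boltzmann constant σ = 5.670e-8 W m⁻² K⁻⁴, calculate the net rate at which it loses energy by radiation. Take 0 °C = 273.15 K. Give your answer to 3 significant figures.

Surroundings: T = 4.550 °C + 273.15 = 277.700 K.
Area A = 26.9 m².
Net radiated power P_net = εσA(T⁴ − T₀⁴) = 0.868×5.670×10⁻⁸×26.9×(1148⁴ − 277.700⁴).
T⁴ − T₀⁴ = 1.73687×10¹² − 5.94708×10⁹ = 1.73092×10¹² K⁴, so P_net = 2.29×10⁶ W.

Net loss ≈ 2.29×10⁶ W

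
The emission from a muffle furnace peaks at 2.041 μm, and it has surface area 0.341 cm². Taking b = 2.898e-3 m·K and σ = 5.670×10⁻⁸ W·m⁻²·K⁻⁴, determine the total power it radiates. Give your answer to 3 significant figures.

P ≈ 7.86 W

Wien's law: T = b/λ_max = 2.898×10⁻³/2.041×10⁻⁶ = 1419.89 K.
Area A = 0.341 cm² = 3.41×10⁻⁵ m².
Then P = σAT⁴ = 5.670×10⁻⁸×3.41×10⁻⁵×(1419.89)⁴ = 7.86 W.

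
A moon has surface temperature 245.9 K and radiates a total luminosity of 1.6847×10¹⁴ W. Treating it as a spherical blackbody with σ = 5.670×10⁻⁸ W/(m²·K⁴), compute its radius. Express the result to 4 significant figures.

L = 4πR²σT⁴ ⇒ R = √(L/(4πσT⁴)).
σT⁴ = 207.309 W/m², so R = √(1.6847×10¹⁴/(4π×207.309)) = 2.543×10⁵ m.

R ≈ 2.543×10⁵ m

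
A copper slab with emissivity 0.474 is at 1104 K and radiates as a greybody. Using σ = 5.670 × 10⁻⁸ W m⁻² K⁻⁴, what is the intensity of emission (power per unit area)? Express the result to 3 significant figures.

I ≈ 3.99×10⁴ W/m²

Stefan–Boltzmann: I = εσT⁴ = 0.474 × 5.670×10⁻⁸ × (1104)⁴ = 3.99×10⁴ W/m².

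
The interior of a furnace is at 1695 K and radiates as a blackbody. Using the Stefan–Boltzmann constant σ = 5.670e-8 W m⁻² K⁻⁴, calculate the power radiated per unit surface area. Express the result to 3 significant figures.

Stefan–Boltzmann: I = σT⁴ = 5.670×10⁻⁸ × (1695)⁴ = 4.68×10⁵ W/m².

I ≈ 4.68×10⁵ W/m²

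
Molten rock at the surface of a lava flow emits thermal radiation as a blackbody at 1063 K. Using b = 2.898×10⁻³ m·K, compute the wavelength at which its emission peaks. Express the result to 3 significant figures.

Wien's displacement law: λ_max = b/T = (2.898×10⁻³ m·K)/(1063 K) = 2.726×10⁻⁶ m.
That is 2.73 μm, in the infrared range.

λ_max ≈ 2.73 μm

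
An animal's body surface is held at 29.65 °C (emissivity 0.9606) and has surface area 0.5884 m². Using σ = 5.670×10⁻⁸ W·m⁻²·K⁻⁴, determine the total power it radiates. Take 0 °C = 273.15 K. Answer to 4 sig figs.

T = 29.65 °C + 273.15 = 302.80 K.
Area A = 0.5884 m².
P = εσAT⁴ = 0.9606 × 5.670×10⁻⁸ × 0.5884 × (302.80)⁴ = 269.4 W.

P ≈ 269.4 W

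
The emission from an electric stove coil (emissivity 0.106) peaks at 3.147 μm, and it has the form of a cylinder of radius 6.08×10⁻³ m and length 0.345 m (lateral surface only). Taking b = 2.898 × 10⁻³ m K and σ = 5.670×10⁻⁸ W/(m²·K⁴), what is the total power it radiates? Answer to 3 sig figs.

Wien's law: T = b/λ_max = 2.898×10⁻³/3.147×10⁻⁶ = 920.877 K.
Lateral area A = 2πrL = 2π×6.08×10⁻³×0.345 = 0.0131796 m².
Then P = εσAT⁴ = 0.106×5.670×10⁻⁸×0.0131796×(920.877)⁴ = 57.0 W.

P ≈ 57.0 W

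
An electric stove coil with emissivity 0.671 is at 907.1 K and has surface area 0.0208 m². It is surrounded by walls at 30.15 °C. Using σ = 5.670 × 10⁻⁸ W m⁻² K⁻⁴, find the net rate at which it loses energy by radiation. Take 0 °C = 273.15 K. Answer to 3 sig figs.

Surroundings: T = 30.15 °C + 273.15 = 303.30 K.
Area A = 0.0208 m².
Net radiated power P_net = εσA(T⁴ − T₀⁴) = 0.671×5.670×10⁻⁸×0.0208×(907.1⁴ − 303.30⁴).
T⁴ − T₀⁴ = 6.77050×10¹¹ − 8.46232×10⁹ = 6.68588×10¹¹ K⁴, so P_net = 529 W.

Net loss ≈ 529 W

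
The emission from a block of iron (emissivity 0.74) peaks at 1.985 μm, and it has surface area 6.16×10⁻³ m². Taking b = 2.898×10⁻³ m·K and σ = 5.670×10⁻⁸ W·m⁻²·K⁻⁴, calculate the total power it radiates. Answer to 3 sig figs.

Wien's law: T = b/λ_max = 2.898×10⁻³/1.985×10⁻⁶ = 1459.95 K.
Area A = 6.16×10⁻³ m².
Then P = εσAT⁴ = 0.74×5.670×10⁻⁸×6.16×10⁻³×(1459.95)⁴ = 1.17×10³ W.

P ≈ 1.17×10³ W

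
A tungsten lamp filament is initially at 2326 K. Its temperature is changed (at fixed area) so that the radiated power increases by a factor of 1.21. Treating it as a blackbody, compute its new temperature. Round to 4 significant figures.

T₂ ≈ 2440 K

P ∝ T⁴, so T₂/T₁ = (P₂/P₁)^(1/4) = (1.21)^(1/4) = 1.04881.
T₂ = 2326 × 1.04881 = 2440 K.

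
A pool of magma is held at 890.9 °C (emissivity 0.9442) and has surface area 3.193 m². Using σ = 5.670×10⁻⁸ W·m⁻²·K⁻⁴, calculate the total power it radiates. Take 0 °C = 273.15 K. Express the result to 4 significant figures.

T = 890.9 °C + 273.15 = 1164.05 K.
Area A = 3.193 m².
P = εσAT⁴ = 0.9442 × 5.670×10⁻⁸ × 3.193 × (1164.05)⁴ = 3.139×10⁵ W.

P ≈ 3.139×10⁵ W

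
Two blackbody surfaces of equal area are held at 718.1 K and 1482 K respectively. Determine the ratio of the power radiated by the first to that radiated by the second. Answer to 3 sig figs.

With equal areas, P₁/P₂ = (T₁/T₂)⁴ = (718.1/1482)⁴ = 0.0551.

P₁/P₂ ≈ 0.0551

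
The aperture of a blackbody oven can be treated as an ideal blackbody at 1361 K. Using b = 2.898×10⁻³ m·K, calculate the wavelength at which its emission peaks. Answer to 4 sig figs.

Wien's displacement law: λ_max = b/T = (2.898×10⁻³ m·K)/(1361 K) = 2.1293×10⁻⁶ m.
That is 2129 nm, in the infrared range.

λ_max ≈ 2129 nm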